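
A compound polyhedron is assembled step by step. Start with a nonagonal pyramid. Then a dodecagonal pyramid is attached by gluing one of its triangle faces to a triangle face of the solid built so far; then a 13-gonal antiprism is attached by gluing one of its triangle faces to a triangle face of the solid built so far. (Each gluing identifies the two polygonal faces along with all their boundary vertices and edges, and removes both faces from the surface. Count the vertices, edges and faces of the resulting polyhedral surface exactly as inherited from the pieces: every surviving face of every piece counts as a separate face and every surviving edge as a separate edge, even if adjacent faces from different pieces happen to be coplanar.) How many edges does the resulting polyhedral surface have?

A nonagonal pyramid: V=10, E=18, F=10.
Attach a dodecagonal pyramid (V=13, E=24, F=13) along a 3-gon: merge 3 vertices and 3 edges, delete both glued faces → V=20, E=39, F=21.
Attach a 13-gonal antiprism (V=26, E=52, F=28) along a 3-gon: merge 3 vertices and 3 edges, delete both glued faces → V=43, E=88, F=47.
Check: V − E + F = 43 − 88 + 47 = 2.

88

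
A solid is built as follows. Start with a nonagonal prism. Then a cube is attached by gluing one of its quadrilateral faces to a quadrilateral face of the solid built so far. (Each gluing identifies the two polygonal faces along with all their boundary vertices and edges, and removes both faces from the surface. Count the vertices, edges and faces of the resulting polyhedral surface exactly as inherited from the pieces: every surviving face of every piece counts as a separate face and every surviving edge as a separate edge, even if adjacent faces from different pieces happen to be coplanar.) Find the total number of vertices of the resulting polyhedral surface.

A nonagonal prism: V=18, E=27, F=11.
Attach a cube (V=8, E=12, F=6) along a 4-gon: merge 4 vertices and 4 edges, delete both glued faces → V=22, E=35, F=15.
Check: V − E + F = 22 − 35 + 15 = 2.

22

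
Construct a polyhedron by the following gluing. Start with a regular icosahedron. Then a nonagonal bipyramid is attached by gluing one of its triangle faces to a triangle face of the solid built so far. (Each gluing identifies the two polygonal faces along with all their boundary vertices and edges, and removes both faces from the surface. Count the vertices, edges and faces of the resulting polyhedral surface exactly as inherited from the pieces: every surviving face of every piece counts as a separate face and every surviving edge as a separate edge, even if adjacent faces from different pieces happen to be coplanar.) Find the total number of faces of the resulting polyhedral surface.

36

A regular icosahedron: V=12, E=30, F=20.
Attach a nonagonal bipyramid (V=11, E=27, F=18) along a 3-gon: merge 3 vertices and 3 edges, delete both glued faces → V=20, E=54, F=36.
Check: V − E + F = 20 − 54 + 36 = 2.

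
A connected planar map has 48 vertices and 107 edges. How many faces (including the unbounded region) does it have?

Euler's formula for a connected plane graph: V − E + F = 2, so F = 2 − 48 + 107 = 61.

61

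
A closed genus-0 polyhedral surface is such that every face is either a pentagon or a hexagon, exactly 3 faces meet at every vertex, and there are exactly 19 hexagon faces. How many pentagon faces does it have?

12

Let x be the number of pentagons; then F = 19 + x.
Edge–face incidences: 2E = 6·19 + 5·x = 114 + 5x.
Every vertex has degree 3, so 3V = 2E.
Euler: V − E + F = 2 ⇒ (2E)/3 − E + (19 + x) = 2.
Multiply by 6: 2·(2E) − 3·(2E) + 6·(19 + x) = 12, i.e. 114 + 6x − (114 + 5x) = 12.
Collecting terms: x = 12.
Then 2E = 114 + 5·12 = 174, so E = 87, V = 2E/3 = 58, F = 19 + 12 = 31.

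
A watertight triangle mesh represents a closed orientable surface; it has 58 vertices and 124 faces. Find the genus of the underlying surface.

3

Every face is a triangle, so 2E = 3·124 = 372, giving E = 186.
χ = V − E + F = 58 − 186 + 124 = -4.
For a closed orientable surface χ = 2 − 2g, so g = (2 − (-4))/2 = 3.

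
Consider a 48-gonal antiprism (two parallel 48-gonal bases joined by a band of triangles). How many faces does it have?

An antiprism on an n-gon has two n-gon caps and 2n triangles: V = 2·48 = 96, E = 4·48 = 192, F = 2·48 + 2 = 98.

98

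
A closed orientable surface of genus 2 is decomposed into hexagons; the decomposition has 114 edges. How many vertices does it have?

χ = 2 − 2·2 = -2, and every face is a hexagon so 6F = 2E.
F = 2E/6 = 38. Then V = -2 + E − F = -2 + 114 − 38 = 74.

74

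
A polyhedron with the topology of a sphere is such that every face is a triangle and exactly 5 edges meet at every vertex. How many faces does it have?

Each face has 3 edges and each edge borders two faces, so 2E = 3F.
Each vertex has degree 5, so 5V = 2E and hence V = 3F/5.
Euler: V − E + F = 2 ⇒ (3F/5) − (3F/2) + F = 2.
Multiply by 10: (6 − 15 + 10)F = 20, i.e. 1F = 20.
So F = 20, E = 3·20/2 = 30, V = 3·20/5 = 12.

20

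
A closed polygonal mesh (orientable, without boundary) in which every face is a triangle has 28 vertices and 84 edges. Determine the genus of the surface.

1

Every face is a triangle and each edge borders two faces, so 3F = 2·84, giving F = 56.
χ = V − E + F = 28 − 84 + 56 = 0.
For a closed orientable surface χ = 2 − 2g, so g = (2 − (0))/2 = 1.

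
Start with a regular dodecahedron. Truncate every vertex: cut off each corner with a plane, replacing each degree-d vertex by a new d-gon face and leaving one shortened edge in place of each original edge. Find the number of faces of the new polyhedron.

32

The base solid has V = 20, E = 30, F = 12.
Truncation replaces each original edge-end by a new vertex, so V′ = 2E = 60.
Each original edge survives, and each old vertex of degree d contributes d new edges; summing degrees gives Σd = 2E, so E′ = E + 2E = 3E = 90.
Each original face survives and each original vertex becomes one new face: F′ = F + V = 32.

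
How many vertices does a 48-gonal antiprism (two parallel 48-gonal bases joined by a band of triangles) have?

An antiprism on an n-gon has two n-gon caps and 2n triangles: V = 2·48 = 96, E = 4·48 = 192, F = 2·48 + 2 = 98.
Check: V − E + F = 96 − 192 + 98 = 2.

96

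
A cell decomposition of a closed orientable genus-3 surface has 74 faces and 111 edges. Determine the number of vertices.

For a closed orientable surface of genus 3, χ = 2 − 2·3 = -4.
V = -4 + E − F = -4 + 111 − 74 = 33.

33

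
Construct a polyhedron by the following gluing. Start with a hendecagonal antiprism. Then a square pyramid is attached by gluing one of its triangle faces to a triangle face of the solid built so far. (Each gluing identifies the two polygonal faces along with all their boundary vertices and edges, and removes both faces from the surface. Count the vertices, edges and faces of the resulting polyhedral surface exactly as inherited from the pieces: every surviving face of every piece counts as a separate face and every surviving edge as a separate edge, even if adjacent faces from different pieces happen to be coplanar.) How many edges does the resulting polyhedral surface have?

49

A hendecagonal antiprism: V=22, E=44, F=24.
Attach a square pyramid (V=5, E=8, F=5) along a 3-gon: merge 3 vertices and 3 edges, delete both glued faces → V=24, E=49, F=27.
Check: V − E + F = 24 − 49 + 27 = 2.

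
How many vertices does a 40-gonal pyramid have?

A pyramid on an n-gon base has one n-gon and n triangles: V = 40 + 1 = 41, E = 2·40 = 80, F = 40 + 1 = 41.

41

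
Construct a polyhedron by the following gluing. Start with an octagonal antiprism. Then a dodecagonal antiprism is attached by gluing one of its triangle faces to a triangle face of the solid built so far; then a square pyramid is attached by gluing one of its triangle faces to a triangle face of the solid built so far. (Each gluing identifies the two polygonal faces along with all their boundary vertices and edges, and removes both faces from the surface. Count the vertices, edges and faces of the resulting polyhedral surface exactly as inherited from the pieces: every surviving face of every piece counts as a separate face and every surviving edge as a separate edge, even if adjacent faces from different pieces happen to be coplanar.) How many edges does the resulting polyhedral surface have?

An octagonal antiprism: V=16, E=32, F=18.
Attach a dodecagonal antiprism (V=24, E=48, F=26) along a 3-gon: merge 3 vertices and 3 edges, delete both glued faces → V=37, E=77, F=42.
Attach a square pyramid (V=5, E=8, F=5) along a 3-gon: merge 3 vertices and 3 edges, delete both glued faces → V=39, E=82, F=45.
Check: V − E + F = 39 − 82 + 45 = 2.

82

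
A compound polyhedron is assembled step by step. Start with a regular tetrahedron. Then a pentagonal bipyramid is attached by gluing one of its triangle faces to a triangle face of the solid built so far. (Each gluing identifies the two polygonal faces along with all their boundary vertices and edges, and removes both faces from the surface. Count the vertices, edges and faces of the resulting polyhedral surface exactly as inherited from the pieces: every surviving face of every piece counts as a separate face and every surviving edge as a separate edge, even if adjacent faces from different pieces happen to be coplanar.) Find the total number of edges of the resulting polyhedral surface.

18

A regular tetrahedron: V=4, E=6, F=4.
Attach a pentagonal bipyramid (V=7, E=15, F=10) along a 3-gon: merge 3 vertices and 3 edges, delete both glued faces → V=8, E=18, F=12.
Check: V − E + F = 8 − 18 + 12 = 2.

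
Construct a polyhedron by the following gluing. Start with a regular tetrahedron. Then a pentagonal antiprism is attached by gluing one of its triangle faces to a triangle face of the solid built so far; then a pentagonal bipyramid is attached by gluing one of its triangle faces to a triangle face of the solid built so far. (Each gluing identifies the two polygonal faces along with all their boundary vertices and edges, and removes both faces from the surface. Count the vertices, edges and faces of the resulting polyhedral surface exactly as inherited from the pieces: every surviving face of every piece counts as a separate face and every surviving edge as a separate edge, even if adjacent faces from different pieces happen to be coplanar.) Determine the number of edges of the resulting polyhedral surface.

A regular tetrahedron: V=4, E=6, F=4.
Attach a pentagonal antiprism (V=10, E=20, F=12) along a 3-gon: merge 3 vertices and 3 edges, delete both glued faces → V=11, E=23, F=14.
Attach a pentagonal bipyramid (V=7, E=15, F=10) along a 3-gon: merge 3 vertices and 3 edges, delete both glued faces → V=15, E=35, F=22.
Check: V − E + F = 15 − 35 + 22 = 2.

35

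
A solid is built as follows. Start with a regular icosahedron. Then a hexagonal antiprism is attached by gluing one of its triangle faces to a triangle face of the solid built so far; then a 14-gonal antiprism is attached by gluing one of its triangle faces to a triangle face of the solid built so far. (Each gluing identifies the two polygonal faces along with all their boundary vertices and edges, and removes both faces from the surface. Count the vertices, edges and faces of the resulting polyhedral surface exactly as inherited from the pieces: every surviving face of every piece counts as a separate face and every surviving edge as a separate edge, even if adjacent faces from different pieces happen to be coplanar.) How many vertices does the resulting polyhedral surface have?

46

A regular icosahedron: V=12, E=30, F=20.
Attach a hexagonal antiprism (V=12, E=24, F=14) along a 3-gon: merge 3 vertices and 3 edges, delete both glued faces → V=21, E=51, F=32.
Attach a 14-gonal antiprism (V=28, E=56, F=30) along a 3-gon: merge 3 vertices and 3 edges, delete both glued faces → V=46, E=104, F=60.
Check: V − E + F = 46 − 104 + 60 = 2.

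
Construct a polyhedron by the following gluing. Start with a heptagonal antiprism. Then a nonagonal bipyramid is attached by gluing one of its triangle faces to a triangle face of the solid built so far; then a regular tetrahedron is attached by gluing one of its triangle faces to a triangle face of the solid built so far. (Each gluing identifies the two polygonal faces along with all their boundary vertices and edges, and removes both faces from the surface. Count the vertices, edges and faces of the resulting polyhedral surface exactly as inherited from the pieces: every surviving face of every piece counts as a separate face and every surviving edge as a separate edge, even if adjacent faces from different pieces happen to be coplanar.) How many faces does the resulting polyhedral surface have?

34

A heptagonal antiprism: V=14, E=28, F=16.
Attach a nonagonal bipyramid (V=11, E=27, F=18) along a 3-gon: merge 3 vertices and 3 edges, delete both glued faces → V=22, E=52, F=32.
Attach a regular tetrahedron (V=4, E=6, F=4) along a 3-gon: merge 3 vertices and 3 edges, delete both glued faces → V=23, E=55, F=34.
Check: V − E + F = 23 − 55 + 34 = 2.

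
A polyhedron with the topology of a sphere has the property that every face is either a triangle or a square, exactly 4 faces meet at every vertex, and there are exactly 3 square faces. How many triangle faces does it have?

Let x be the number of triangles; then F = 3 + x.
Edge–face incidences: 2E = 4·3 + 3·x = 12 + 3x.
Every vertex has degree 4, so 4V = 2E.
Euler: V − E + F = 2 ⇒ (2E)/4 − E + (3 + x) = 2.
Multiply by 8: 2·(2E) − 4·(2E) + 8·(3 + x) = 16, i.e. 24 + 8x − 2·(12 + 3x) = 16.
Collecting terms: 2x = 16, so x = 8.
Then 2E = 12 + 3·8 = 36, so E = 18, V = 2E/4 = 9, F = 3 + 8 = 11.

8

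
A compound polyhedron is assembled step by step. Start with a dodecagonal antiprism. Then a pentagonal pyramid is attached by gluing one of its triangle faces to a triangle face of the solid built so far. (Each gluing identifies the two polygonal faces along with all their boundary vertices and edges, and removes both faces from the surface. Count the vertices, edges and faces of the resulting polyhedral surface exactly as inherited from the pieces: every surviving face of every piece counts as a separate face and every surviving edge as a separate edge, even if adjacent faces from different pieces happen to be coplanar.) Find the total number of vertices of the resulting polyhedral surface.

27

A dodecagonal antiprism: V=24, E=48, F=26.
Attach a pentagonal pyramid (V=6, E=10, F=6) along a 3-gon: merge 3 vertices and 3 edges, delete both glued faces → V=27, E=55, F=30.
Check: V − E + F = 27 − 55 + 30 = 2.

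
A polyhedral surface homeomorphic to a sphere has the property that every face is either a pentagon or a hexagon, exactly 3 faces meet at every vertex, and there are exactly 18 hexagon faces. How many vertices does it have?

Let x be the number of pentagons; then F = 18 + x.
Edge–face incidences: 2E = 6·18 + 5·x = 108 + 5x.
Every vertex has degree 3, so 3V = 2E.
Euler: V − E + F = 2 ⇒ (2E)/3 − E + (18 + x) = 2.
Multiply by 6: 2·(2E) − 3·(2E) + 6·(18 + x) = 12, i.e. 108 + 6x − (108 + 5x) = 12.
Collecting terms: x = 12.
Then 2E = 108 + 5·12 = 168, so E = 84, V = 2E/3 = 56, F = 18 + 12 = 30.

56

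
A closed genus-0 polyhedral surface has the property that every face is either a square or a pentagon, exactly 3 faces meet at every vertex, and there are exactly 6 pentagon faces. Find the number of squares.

3

Let x be the number of squares; then F = 6 + x.
Edge–face incidences: 2E = 5·6 + 4·x = 30 + 4x.
Every vertex has degree 3, so 3V = 2E.
Euler: V − E + F = 2 ⇒ (2E)/3 − E + (6 + x) = 2.
Multiply by 6: 2·(2E) − 3·(2E) + 6·(6 + x) = 12, i.e. 36 + 6x − (30 + 4x) = 12.
Collecting terms: 2x + 6 = 12, so 2x = 6, so x = 3.
Then 2E = 30 + 4·3 = 42, so E = 21, V = 2E/3 = 14, F = 6 + 3 = 9.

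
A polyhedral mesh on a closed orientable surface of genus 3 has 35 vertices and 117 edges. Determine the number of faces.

For a closed orientable surface of genus 3, χ = 2 − 2·3 = -4.
F = -4 − V + E = -4 − 35 + 117 = 78.

78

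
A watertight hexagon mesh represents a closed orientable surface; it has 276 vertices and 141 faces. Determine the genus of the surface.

4

Every face is a hexagon, so 2E = 6·141 = 846, giving E = 423.
χ = V − E + F = 276 − 423 + 141 = -6.
For a closed orientable surface χ = 2 − 2g, so g = (2 − (-6))/2 = 4.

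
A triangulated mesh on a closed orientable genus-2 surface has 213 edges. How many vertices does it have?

69

χ = 2 − 2·2 = -2, and every face is a triangle so 3F = 2E.
F = 2E/3 = 142. Then V = -2 + E − F = -2 + 213 − 142 = 69.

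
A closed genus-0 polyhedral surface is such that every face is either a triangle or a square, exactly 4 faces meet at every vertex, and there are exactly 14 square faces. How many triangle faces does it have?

Let x be the number of triangles; then F = 14 + x.
Edge–face incidences: 2E = 4·14 + 3·x = 56 + 3x.
Every vertex has degree 4, so 4V = 2E.
Euler: V − E + F = 2 ⇒ (2E)/4 − E + (14 + x) = 2.
Multiply by 8: 2·(2E) − 4·(2E) + 8·(14 + x) = 16, i.e. 112 + 8x − 2·(56 + 3x) = 16.
Collecting terms: 2x = 16, so x = 8.
Then 2E = 56 + 3·8 = 80, so E = 40, V = 2E/4 = 20, F = 14 + 8 = 22.

8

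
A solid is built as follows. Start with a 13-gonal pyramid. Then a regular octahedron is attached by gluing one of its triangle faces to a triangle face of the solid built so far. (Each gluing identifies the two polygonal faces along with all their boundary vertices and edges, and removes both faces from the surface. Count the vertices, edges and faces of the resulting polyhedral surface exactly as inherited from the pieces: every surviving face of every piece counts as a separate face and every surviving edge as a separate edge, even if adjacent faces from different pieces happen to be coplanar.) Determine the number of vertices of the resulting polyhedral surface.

A 13-gonal pyramid: V=14, E=26, F=14.
Attach a regular octahedron (V=6, E=12, F=8) along a 3-gon: merge 3 vertices and 3 edges, delete both glued faces → V=17, E=35, F=20.
Check: V − E + F = 17 − 35 + 20 = 2.

17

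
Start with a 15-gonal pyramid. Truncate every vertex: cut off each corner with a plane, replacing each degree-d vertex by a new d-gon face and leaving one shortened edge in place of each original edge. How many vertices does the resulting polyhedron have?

The base solid has V = 16, E = 30, F = 16.
Truncation replaces each original edge-end by a new vertex, so V′ = 2E = 60.
Each original edge survives, and each old vertex of degree d contributes d new edges; summing degrees gives Σd = 2E, so E′ = E + 2E = 3E = 90.
Each original face survives and each original vertex becomes one new face: F′ = F + V = 32.

60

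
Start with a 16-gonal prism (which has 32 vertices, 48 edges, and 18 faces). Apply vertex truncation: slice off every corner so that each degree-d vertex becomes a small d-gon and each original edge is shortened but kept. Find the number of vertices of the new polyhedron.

Truncation replaces each original edge-end by a new vertex, so V′ = 2E = 96.
Each original edge survives, and each old vertex of degree d contributes d new edges; summing degrees gives Σd = 2E, so E′ = E + 2E = 3E = 144.
Each original face survives and each original vertex becomes one new face: F′ = F + V = 50.

96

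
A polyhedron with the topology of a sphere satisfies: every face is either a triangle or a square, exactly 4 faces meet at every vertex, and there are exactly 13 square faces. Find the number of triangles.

8

Let x be the number of triangles; then F = 13 + x.
Edge–face incidences: 2E = 4·13 + 3·x = 52 + 3x.
Every vertex has degree 4, so 4V = 2E.
Euler: V − E + F = 2 ⇒ (2E)/4 − E + (13 + x) = 2.
Multiply by 8: 2·(2E) − 4·(2E) + 8·(13 + x) = 16, i.e. 104 + 8x − 2·(52 + 3x) = 16.
Collecting terms: 2x = 16, so x = 8.
Then 2E = 52 + 3·8 = 76, so E = 38, V = 2E/4 = 19, F = 13 + 8 = 21.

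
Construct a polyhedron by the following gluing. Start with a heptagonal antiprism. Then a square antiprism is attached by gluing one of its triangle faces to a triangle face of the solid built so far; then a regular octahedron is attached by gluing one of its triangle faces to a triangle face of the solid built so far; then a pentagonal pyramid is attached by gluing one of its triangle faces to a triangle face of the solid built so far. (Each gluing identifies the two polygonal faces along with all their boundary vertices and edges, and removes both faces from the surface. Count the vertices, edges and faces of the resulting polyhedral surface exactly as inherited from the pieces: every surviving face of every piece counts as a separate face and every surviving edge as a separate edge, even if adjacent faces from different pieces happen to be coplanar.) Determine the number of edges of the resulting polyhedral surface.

57

A heptagonal antiprism: V=14, E=28, F=16.
Attach a square antiprism (V=8, E=16, F=10) along a 3-gon: merge 3 vertices and 3 edges, delete both glued faces → V=19, E=41, F=24.
Attach a regular octahedron (V=6, E=12, F=8) along a 3-gon: merge 3 vertices and 3 edges, delete both glued faces → V=22, E=50, F=30.
Attach a pentagonal pyramid (V=6, E=10, F=6) along a 3-gon: merge 3 vertices and 3 edges, delete both glued faces → V=25, E=57, F=34.
Check: V − E + F = 25 − 57 + 34 = 2.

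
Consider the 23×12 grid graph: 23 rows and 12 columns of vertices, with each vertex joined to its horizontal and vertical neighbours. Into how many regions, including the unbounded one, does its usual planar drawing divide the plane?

243

The grid has V = 23·12 = 276 vertices and E = 23·11 + 12·22 = 517 edges.
F = 2 − V + E = 2 − 276 + 517 = 243.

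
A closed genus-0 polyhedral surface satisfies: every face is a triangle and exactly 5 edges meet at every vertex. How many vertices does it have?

12

Each face has 3 edges and each edge borders two faces, so 2E = 3F.
Each vertex has degree 5, so 5V = 2E and hence V = 3F/5.
Euler: V − E + F = 2 ⇒ (3F/5) − (3F/2) + F = 2.
Multiply by 10: (6 − 15 + 10)F = 20, i.e. 1F = 20.
So F = 20, E = 3·20/2 = 30, V = 3·20/5 = 12.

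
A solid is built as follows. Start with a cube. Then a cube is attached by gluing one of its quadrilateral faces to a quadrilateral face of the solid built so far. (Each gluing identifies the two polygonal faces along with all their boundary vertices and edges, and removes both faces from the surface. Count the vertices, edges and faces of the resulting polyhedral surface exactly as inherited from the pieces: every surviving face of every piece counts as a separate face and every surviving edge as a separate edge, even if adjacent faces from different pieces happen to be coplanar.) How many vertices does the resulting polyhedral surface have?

A cube: V=8, E=12, F=6.
Attach a cube (V=8, E=12, F=6) along a 4-gon: merge 4 vertices and 4 edges, delete both glued faces → V=12, E=20, F=10.
Check: V − E + F = 12 − 20 + 10 = 2.

12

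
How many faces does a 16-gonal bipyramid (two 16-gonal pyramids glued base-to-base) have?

A bipyramid over an n-gon has 2n triangular faces and n + 2 vertices: V = 16 + 2 = 18, E = 3·16 = 48, F = 2·16 = 32.

32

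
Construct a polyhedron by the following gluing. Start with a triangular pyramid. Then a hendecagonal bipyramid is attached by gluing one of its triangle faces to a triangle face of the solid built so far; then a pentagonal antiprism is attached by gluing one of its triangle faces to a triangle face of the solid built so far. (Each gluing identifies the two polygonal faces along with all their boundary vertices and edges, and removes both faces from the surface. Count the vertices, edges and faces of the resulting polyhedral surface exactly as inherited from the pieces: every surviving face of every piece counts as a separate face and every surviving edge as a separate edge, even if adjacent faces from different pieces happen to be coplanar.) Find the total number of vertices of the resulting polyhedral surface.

21

A triangular pyramid: V=4, E=6, F=4.
Attach a hendecagonal bipyramid (V=13, E=33, F=22) along a 3-gon: merge 3 vertices and 3 edges, delete both glued faces → V=14, E=36, F=24.
Attach a pentagonal antiprism (V=10, E=20, F=12) along a 3-gon: merge 3 vertices and 3 edges, delete both glued faces → V=21, E=53, F=34.
Check: V − E + F = 21 − 53 + 34 = 2.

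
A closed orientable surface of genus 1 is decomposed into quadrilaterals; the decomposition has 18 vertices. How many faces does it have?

18

χ = 2 − 2·1 = 0, and every face is a square so 4F = 2E.
V − E + F = 0 with E = 4F/2 gives 18 − (4/2 − 1)·F = 0, so F = 18 and E = 36.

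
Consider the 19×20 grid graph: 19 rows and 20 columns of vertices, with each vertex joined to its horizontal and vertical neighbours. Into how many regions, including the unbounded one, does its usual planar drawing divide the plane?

343

The grid has V = 19·20 = 380 vertices and E = 19·19 + 20·18 = 721 edges.
F = 2 − V + E = 2 − 380 + 721 = 343.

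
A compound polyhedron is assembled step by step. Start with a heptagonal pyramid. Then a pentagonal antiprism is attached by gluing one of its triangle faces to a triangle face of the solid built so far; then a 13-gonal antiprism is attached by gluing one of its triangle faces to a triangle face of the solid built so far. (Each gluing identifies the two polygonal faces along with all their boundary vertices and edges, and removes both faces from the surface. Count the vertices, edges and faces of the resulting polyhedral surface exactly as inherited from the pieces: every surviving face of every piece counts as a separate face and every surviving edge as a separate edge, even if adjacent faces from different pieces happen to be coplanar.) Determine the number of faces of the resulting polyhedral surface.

A heptagonal pyramid: V=8, E=14, F=8.
Attach a pentagonal antiprism (V=10, E=20, F=12) along a 3-gon: merge 3 vertices and 3 edges, delete both glued faces → V=15, E=31, F=18.
Attach a 13-gonal antiprism (V=26, E=52, F=28) along a 3-gon: merge 3 vertices and 3 edges, delete both glued faces → V=38, E=80, F=44.
Check: V − E + F = 38 − 80 + 44 = 2.

44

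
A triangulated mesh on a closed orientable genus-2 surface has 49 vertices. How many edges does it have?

χ = 2 − 2·2 = -2, and every face is a triangle so 3F = 2E.
V − E + F = -2 with E = 3F/2 gives 49 − (3/2 − 1)·F = -2, so F = 102 and E = 153.

153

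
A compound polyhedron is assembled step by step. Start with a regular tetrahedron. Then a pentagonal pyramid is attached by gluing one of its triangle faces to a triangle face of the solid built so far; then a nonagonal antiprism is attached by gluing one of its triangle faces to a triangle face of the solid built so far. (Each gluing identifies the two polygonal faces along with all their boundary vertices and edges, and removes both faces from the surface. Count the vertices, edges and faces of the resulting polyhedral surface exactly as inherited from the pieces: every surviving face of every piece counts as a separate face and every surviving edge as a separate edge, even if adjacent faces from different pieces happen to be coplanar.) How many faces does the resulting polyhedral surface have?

A regular tetrahedron: V=4, E=6, F=4.
Attach a pentagonal pyramid (V=6, E=10, F=6) along a 3-gon: merge 3 vertices and 3 edges, delete both glued faces → V=7, E=13, F=8.
Attach a nonagonal antiprism (V=18, E=36, F=20) along a 3-gon: merge 3 vertices and 3 edges, delete both glued faces → V=22, E=46, F=26.
Check: V − E + F = 22 − 46 + 26 = 2.

26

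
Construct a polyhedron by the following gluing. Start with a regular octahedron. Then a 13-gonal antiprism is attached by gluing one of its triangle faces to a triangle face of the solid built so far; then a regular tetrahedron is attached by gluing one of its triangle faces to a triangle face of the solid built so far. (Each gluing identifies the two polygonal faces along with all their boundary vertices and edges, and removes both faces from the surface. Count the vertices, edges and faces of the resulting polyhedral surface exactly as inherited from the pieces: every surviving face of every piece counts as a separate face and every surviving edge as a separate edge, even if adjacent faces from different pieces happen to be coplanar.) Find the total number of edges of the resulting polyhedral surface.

64

A regular octahedron: V=6, E=12, F=8.
Attach a 13-gonal antiprism (V=26, E=52, F=28) along a 3-gon: merge 3 vertices and 3 edges, delete both glued faces → V=29, E=61, F=34.
Attach a regular tetrahedron (V=4, E=6, F=4) along a 3-gon: merge 3 vertices and 3 edges, delete both glued faces → V=30, E=64, F=36.
Check: V − E + F = 30 − 64 + 36 = 2.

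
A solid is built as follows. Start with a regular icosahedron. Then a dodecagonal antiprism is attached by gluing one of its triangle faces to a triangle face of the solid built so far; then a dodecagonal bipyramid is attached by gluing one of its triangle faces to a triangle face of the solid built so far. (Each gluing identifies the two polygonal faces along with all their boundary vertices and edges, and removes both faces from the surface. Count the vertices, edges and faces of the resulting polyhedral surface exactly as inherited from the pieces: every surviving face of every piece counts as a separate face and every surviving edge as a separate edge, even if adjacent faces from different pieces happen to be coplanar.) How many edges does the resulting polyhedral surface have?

A regular icosahedron: V=12, E=30, F=20.
Attach a dodecagonal antiprism (V=24, E=48, F=26) along a 3-gon: merge 3 vertices and 3 edges, delete both glued faces → V=33, E=75, F=44.
Attach a dodecagonal bipyramid (V=14, E=36, F=24) along a 3-gon: merge 3 vertices and 3 edges, delete both glued faces → V=44, E=108, F=66.
Check: V − E + F = 44 − 108 + 66 = 2.

108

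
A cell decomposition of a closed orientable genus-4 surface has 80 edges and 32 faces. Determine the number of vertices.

42

For a closed orientable surface of genus 4, χ = 2 − 2·4 = -6.
V = -6 + E − F = -6 + 80 − 32 = 42.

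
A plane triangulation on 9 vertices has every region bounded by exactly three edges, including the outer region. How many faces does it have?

14

In a plane triangulation 3F = 2E and V − E + F = 2, so F = 2V − 4 = 2·9 − 4 = 14.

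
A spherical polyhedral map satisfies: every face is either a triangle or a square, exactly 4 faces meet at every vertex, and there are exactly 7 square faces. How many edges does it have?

Let x be the number of triangles; then F = 7 + x.
Edge–face incidences: 2E = 4·7 + 3·x = 28 + 3x.
Every vertex has degree 4, so 4V = 2E.
Euler: V − E + F = 2 ⇒ (2E)/4 − E + (7 + x) = 2.
Multiply by 8: 2·(2E) − 4·(2E) + 8·(7 + x) = 16, i.e. 56 + 8x − 2·(28 + 3x) = 16.
Collecting terms: 2x = 16, so x = 8.
Then 2E = 28 + 3·8 = 52, so E = 26, V = 2E/4 = 13, F = 7 + 8 = 15.

26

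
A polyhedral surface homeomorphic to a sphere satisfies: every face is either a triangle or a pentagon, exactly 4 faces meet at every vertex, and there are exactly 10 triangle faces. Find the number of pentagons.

Let x be the number of pentagons; then F = 10 + x.
Edge–face incidences: 2E = 3·10 + 5·x = 30 + 5x.
Every vertex has degree 4, so 4V = 2E.
Euler: V − E + F = 2 ⇒ (2E)/4 − E + (10 + x) = 2.
Multiply by 8: 2·(2E) − 4·(2E) + 8·(10 + x) = 16, i.e. 80 + 8x − 2·(30 + 5x) = 16.
Collecting terms: −2x + 20 = 16, so −2x = −4, so x = 2.
Then 2E = 30 + 5·2 = 40, so E = 20, V = 2E/4 = 10, F = 10 + 2 = 12.

2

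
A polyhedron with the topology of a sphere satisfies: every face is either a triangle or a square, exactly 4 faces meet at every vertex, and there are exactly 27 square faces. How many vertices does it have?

33

Let x be the number of triangles; then F = 27 + x.
Edge–face incidences: 2E = 4·27 + 3·x = 108 + 3x.
Every vertex has degree 4, so 4V = 2E.
Euler: V − E + F = 2 ⇒ (2E)/4 − E + (27 + x) = 2.
Multiply by 8: 2·(2E) − 4·(2E) + 8·(27 + x) = 16, i.e. 216 + 8x − 2·(108 + 3x) = 16.
Collecting terms: 2x = 16, so x = 8.
Then 2E = 108 + 3·8 = 132, so E = 66, V = 2E/4 = 33, F = 27 + 8 = 35.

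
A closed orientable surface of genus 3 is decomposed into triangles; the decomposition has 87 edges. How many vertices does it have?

χ = 2 − 2·3 = -4, and every face is a triangle so 3F = 2E.
F = 2E/3 = 58. Then V = -4 + E − F = -4 + 87 − 58 = 25.

25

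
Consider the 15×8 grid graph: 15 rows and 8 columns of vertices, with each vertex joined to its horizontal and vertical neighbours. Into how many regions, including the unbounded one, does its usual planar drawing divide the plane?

The grid has V = 15·8 = 120 vertices and E = 15·7 + 8·14 = 217 edges.
F = 2 − V + E = 2 − 120 + 217 = 99.

99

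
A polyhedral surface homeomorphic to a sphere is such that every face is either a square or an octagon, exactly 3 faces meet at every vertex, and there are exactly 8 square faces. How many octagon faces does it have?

2

Let x be the number of octagons; then F = 8 + x.
Edge–face incidences: 2E = 4·8 + 8·x = 32 + 8x.
Every vertex has degree 3, so 3V = 2E.
Euler: V − E + F = 2 ⇒ (2E)/3 − E + (8 + x) = 2.
Multiply by 6: 2·(2E) − 3·(2E) + 6·(8 + x) = 12, i.e. 48 + 6x − (32 + 8x) = 12.
Collecting terms: −2x + 16 = 12, so −2x = −4, so x = 2.
Then 2E = 32 + 8·2 = 48, so E = 24, V = 2E/3 = 16, F = 8 + 2 = 10.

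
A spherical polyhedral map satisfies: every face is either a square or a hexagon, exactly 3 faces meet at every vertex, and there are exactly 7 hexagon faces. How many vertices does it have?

Let x be the number of squares; then F = 7 + x.
Edge–face incidences: 2E = 6·7 + 4·x = 42 + 4x.
Every vertex has degree 3, so 3V = 2E.
Euler: V − E + F = 2 ⇒ (2E)/3 − E + (7 + x) = 2.
Multiply by 6: 2·(2E) − 3·(2E) + 6·(7 + x) = 12, i.e. 42 + 6x − (42 + 4x) = 12.
Collecting terms: 2x = 12, so x = 6.
Then 2E = 42 + 4·6 = 66, so E = 33, V = 2E/3 = 22, F = 7 + 6 = 13.

22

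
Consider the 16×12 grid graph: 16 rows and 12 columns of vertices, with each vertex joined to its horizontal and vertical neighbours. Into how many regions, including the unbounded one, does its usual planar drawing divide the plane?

The grid has V = 16·12 = 192 vertices and E = 16·11 + 12·15 = 356 edges.
F = 2 − V + E = 2 − 192 + 356 = 166.

166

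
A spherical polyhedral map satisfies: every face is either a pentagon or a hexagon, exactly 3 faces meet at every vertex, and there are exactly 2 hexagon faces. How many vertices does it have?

24

Let x be the number of pentagons; then F = 2 + x.
Edge–face incidences: 2E = 6·2 + 5·x = 12 + 5x.
Every vertex has degree 3, so 3V = 2E.
Euler: V − E + F = 2 ⇒ (2E)/3 − E + (2 + x) = 2.
Multiply by 6: 2·(2E) − 3·(2E) + 6·(2 + x) = 12, i.e. 12 + 6x − (12 + 5x) = 12.
Collecting terms: x = 12.
Then 2E = 12 + 5·12 = 72, so E = 36, V = 2E/3 = 24, F = 2 + 12 = 14.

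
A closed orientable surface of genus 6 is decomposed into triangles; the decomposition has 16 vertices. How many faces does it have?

52

χ = 2 − 2·6 = -10, and every face is a triangle so 3F = 2E.
V − E + F = -10 with E = 3F/2 gives 16 − (3/2 − 1)·F = -10, so F = 52 and E = 78.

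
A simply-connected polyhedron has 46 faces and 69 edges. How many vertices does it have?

25

Here V − E + F = 2.
V = 2 + E − F = 2 + 69 − 46 = 25.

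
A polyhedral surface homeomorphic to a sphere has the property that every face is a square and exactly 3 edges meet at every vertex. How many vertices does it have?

8

Each face has 4 edges and each edge borders two faces, so 2E = 4F.
Each vertex has degree 3, so 3V = 2E and hence V = 4F/3.
Euler: V − E + F = 2 ⇒ (4F/3) − (4F/2) + F = 2.
Multiply by 6: (8 − 12 + 6)F = 12, i.e. 2F = 12.
So F = 6, E = 4·6/2 = 12, V = 4·6/3 = 8.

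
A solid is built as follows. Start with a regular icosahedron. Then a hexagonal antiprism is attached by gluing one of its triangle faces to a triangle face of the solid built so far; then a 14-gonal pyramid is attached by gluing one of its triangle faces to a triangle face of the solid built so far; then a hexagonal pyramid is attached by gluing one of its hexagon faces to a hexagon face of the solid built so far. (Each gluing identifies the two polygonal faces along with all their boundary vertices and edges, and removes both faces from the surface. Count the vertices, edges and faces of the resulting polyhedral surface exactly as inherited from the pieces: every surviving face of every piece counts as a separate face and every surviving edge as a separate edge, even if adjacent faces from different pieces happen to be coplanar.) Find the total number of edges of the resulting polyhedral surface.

82

A regular icosahedron: V=12, E=30, F=20.
Attach a hexagonal antiprism (V=12, E=24, F=14) along a 3-gon: merge 3 vertices and 3 edges, delete both glued faces → V=21, E=51, F=32.
Attach a 14-gonal pyramid (V=15, E=28, F=15) along a 3-gon: merge 3 vertices and 3 edges, delete both glued faces → V=33, E=76, F=45.
Attach a hexagonal pyramid (V=7, E=12, F=7) along a 6-gon: merge 6 vertices and 6 edges, delete both glued faces → V=34, E=82, F=50.
Check: V − E + F = 34 − 82 + 50 = 2.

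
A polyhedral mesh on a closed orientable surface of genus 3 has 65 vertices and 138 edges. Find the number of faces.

69

For a closed orientable surface of genus 3, χ = 2 − 2·3 = -4.
F = -4 − V + E = -4 − 65 + 138 = 69.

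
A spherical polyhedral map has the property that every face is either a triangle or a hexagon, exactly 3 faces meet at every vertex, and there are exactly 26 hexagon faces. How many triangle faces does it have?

4

Let x be the number of triangles; then F = 26 + x.
Edge–face incidences: 2E = 6·26 + 3·x = 156 + 3x.
Every vertex has degree 3, so 3V = 2E.
Euler: V − E + F = 2 ⇒ (2E)/3 − E + (26 + x) = 2.
Multiply by 6: 2·(2E) − 3·(2E) + 6·(26 + x) = 12, i.e. 156 + 6x − (156 + 3x) = 12.
Collecting terms: 3x = 12, so x = 4.
Then 2E = 156 + 3·4 = 168, so E = 84, V = 2E/3 = 56, F = 26 + 4 = 30.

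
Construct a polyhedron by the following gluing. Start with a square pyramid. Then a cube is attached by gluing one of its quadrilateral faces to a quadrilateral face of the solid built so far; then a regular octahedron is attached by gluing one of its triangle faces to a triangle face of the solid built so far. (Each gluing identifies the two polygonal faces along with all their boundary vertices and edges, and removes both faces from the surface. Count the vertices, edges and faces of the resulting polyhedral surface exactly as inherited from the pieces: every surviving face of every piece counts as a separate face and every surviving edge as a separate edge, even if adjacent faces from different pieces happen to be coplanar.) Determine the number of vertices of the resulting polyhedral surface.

A square pyramid: V=5, E=8, F=5.
Attach a cube (V=8, E=12, F=6) along a 4-gon: merge 4 vertices and 4 edges, delete both glued faces → V=9, E=16, F=9.
Attach a regular octahedron (V=6, E=12, F=8) along a 3-gon: merge 3 vertices and 3 edges, delete both glued faces → V=12, E=25, F=15.
Check: V − E + F = 12 − 25 + 15 = 2.

12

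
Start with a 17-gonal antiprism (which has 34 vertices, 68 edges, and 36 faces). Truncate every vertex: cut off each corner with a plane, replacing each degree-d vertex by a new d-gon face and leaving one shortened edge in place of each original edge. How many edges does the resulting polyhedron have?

204

Truncation replaces each original edge-end by a new vertex, so V′ = 2E = 136.
Each original edge survives, and each old vertex of degree d contributes d new edges; summing degrees gives Σd = 2E, so E′ = E + 2E = 3E = 204.
Each original face survives and each original vertex becomes one new face: F′ = F + V = 70.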